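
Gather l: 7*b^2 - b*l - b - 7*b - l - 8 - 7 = 7*b^2 - 8*b + l*(-b - 1) - 15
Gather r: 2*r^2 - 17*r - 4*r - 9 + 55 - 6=2*r^2 - 21*r + 40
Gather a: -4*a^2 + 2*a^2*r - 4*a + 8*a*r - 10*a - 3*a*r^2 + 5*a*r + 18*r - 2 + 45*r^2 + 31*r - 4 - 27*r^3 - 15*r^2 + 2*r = a^2*(2*r - 4) + a*(-3*r^2 + 13*r - 14) - 27*r^3 + 30*r^2 + 51*r - 6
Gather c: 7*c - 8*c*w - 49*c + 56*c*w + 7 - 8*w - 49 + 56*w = c*(48*w - 42) + 48*w - 42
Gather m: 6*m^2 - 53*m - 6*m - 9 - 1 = 6*m^2 - 59*m - 10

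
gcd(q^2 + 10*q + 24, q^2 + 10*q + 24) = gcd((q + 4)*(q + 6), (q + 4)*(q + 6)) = q^2 + 10*q + 24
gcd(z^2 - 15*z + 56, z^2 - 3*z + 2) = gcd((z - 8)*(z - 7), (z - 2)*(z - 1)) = 1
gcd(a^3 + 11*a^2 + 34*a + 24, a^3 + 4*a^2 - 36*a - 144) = a^2 + 10*a + 24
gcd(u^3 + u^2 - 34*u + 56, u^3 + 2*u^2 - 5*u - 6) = u - 2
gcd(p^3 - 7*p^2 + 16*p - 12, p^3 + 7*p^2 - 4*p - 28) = p - 2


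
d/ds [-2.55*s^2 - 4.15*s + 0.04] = -5.1*s - 4.15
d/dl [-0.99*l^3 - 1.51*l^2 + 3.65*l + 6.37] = -2.97*l^2 - 3.02*l + 3.65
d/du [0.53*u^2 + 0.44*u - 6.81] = 1.06*u + 0.44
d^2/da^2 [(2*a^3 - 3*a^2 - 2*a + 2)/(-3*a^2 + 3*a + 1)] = 6*(7*a^3 - 15*a^2 + 22*a - 9)/(27*a^6 - 81*a^5 + 54*a^4 + 27*a^3 - 18*a^2 - 9*a - 1)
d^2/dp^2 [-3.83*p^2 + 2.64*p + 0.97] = -7.66000000000000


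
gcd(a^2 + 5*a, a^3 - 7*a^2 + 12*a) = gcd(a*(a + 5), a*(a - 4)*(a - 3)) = a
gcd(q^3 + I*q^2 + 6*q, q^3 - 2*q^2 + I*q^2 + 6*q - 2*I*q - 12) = q^2 + I*q + 6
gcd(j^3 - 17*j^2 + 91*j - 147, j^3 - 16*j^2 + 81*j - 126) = j^2 - 10*j + 21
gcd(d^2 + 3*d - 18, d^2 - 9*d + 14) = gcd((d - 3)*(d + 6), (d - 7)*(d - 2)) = 1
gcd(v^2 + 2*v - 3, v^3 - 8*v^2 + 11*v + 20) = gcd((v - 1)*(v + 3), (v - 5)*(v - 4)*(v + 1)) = 1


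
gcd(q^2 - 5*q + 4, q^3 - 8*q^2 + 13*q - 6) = q - 1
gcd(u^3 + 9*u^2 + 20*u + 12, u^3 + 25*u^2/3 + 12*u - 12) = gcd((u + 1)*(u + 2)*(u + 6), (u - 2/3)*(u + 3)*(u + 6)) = u + 6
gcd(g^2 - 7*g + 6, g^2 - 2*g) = 1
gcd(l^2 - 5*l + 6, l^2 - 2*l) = l - 2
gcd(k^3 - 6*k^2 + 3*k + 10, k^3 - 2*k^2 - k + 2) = k^2 - k - 2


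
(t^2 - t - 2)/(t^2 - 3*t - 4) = (t - 2)/(t - 4)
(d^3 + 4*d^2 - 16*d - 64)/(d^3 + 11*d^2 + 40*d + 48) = (d - 4)/(d + 3)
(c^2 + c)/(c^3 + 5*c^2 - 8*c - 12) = c/(c^2 + 4*c - 12)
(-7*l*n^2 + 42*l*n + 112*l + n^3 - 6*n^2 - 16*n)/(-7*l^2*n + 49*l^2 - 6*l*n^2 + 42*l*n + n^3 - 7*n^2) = (n^2 - 6*n - 16)/(l*n - 7*l + n^2 - 7*n)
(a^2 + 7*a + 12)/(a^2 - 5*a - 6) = (a^2 + 7*a + 12)/(a^2 - 5*a - 6)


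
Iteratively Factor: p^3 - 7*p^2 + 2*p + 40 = (p - 5)*(p^2 - 2*p - 8) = (p - 5)*(p + 2)*(p - 4)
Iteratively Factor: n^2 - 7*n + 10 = (n - 2)*(n - 5)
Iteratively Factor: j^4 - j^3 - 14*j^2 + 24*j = (j + 4)*(j^3 - 5*j^2 + 6*j) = j*(j + 4)*(j^2 - 5*j + 6) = j*(j - 3)*(j + 4)*(j - 2)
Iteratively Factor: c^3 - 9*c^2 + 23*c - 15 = (c - 5)*(c^2 - 4*c + 3) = (c - 5)*(c - 3)*(c - 1)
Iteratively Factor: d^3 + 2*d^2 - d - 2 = (d + 2)*(d^2 - 1) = (d + 1)*(d + 2)*(d - 1)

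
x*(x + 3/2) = x^2 + 3*x/2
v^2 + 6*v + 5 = (v + 1)*(v + 5)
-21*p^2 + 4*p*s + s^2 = (-3*p + s)*(7*p + s)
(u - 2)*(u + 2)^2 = u^3 + 2*u^2 - 4*u - 8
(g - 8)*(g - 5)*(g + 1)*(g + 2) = g^4 - 10*g^3 + 3*g^2 + 94*g + 80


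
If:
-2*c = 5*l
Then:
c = -5*l/2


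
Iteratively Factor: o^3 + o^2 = (o)*(o^2 + o) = o^2*(o + 1)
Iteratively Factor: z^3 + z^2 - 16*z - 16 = (z - 4)*(z^2 + 5*z + 4) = (z - 4)*(z + 4)*(z + 1)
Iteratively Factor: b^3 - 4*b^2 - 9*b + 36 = (b - 3)*(b^2 - b - 12) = (b - 4)*(b - 3)*(b + 3)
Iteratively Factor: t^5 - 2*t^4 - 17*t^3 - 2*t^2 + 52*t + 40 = (t - 5)*(t^4 + 3*t^3 - 2*t^2 - 12*t - 8) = (t - 5)*(t + 2)*(t^3 + t^2 - 4*t - 4) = (t - 5)*(t + 1)*(t + 2)*(t^2 - 4) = (t - 5)*(t - 2)*(t + 1)*(t + 2)*(t + 2)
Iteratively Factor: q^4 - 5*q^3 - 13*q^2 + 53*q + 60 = (q - 4)*(q^3 - q^2 - 17*q - 15) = (q - 4)*(q + 3)*(q^2 - 4*q - 5) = (q - 5)*(q - 4)*(q + 3)*(q + 1)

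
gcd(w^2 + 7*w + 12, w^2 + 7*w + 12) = w^2 + 7*w + 12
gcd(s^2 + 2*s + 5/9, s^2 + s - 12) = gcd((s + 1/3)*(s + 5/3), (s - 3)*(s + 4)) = 1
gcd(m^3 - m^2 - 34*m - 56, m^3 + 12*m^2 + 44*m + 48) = m^2 + 6*m + 8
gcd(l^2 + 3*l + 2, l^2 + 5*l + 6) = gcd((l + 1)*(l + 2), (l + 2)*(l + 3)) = l + 2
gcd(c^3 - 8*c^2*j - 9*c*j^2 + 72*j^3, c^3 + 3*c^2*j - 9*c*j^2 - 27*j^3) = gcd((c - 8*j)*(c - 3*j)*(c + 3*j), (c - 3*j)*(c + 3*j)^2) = c^2 - 9*j^2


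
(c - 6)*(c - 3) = c^2 - 9*c + 18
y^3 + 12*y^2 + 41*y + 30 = (y + 1)*(y + 5)*(y + 6)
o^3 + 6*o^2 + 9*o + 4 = (o + 1)^2*(o + 4)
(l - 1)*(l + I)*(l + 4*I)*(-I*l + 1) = -I*l^4 + 6*l^3 + I*l^3 - 6*l^2 + 9*I*l^2 - 4*l - 9*I*l + 4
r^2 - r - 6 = (r - 3)*(r + 2)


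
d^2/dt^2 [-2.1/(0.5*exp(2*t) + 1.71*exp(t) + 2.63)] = (-2.1*(1.0*exp(t) + 1.71)*(2.0*exp(t) + 3.42)*exp(t) + (4.2*exp(t) + 3.591)*(0.5*exp(2*t) + 1.71*exp(t) + 2.63))*exp(t)/(0.5*exp(2*t) + 1.71*exp(t) + 2.63)^3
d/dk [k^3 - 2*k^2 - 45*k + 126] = 3*k^2 - 4*k - 45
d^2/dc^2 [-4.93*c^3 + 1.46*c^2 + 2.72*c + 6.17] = 2.92 - 29.58*c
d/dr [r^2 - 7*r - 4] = 2*r - 7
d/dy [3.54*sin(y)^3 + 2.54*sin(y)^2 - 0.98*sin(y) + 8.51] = (10.62*sin(y)^2 + 5.08*sin(y) - 0.98)*cos(y)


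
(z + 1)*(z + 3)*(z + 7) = z^3 + 11*z^2 + 31*z + 21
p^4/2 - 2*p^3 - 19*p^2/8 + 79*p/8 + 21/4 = (p/2 + 1)*(p - 7/2)*(p - 3)*(p + 1/2)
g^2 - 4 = (g - 2)*(g + 2)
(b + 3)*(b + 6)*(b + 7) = b^3 + 16*b^2 + 81*b + 126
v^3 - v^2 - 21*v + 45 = (v - 3)^2*(v + 5)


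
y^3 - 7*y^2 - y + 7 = (y - 7)*(y - 1)*(y + 1)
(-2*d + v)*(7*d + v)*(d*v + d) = -14*d^3*v - 14*d^3 + 5*d^2*v^2 + 5*d^2*v + d*v^3 + d*v^2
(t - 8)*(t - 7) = t^2 - 15*t + 56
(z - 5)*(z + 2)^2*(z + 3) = z^4 + 2*z^3 - 19*z^2 - 68*z - 60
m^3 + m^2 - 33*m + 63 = (m - 3)^2*(m + 7)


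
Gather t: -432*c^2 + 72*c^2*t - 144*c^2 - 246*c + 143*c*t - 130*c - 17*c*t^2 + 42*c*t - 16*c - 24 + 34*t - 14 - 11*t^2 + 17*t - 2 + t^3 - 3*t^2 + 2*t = -576*c^2 - 392*c + t^3 + t^2*(-17*c - 14) + t*(72*c^2 + 185*c + 53) - 40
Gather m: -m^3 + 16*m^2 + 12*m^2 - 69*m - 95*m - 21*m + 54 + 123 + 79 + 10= -m^3 + 28*m^2 - 185*m + 266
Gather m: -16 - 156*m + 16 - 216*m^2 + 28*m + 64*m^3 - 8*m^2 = 64*m^3 - 224*m^2 - 128*m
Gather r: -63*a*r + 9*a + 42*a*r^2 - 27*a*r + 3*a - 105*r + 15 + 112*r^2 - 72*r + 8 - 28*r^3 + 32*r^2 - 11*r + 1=12*a - 28*r^3 + r^2*(42*a + 144) + r*(-90*a - 188) + 24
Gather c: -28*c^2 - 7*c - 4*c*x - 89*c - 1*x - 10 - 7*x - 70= -28*c^2 + c*(-4*x - 96) - 8*x - 80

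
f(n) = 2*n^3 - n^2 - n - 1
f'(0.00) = -1.00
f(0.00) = -1.00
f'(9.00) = 467.00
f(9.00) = 1367.00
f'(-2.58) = 44.10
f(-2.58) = -39.42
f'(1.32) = 6.81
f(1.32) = 0.54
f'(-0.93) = 6.05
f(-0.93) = -2.54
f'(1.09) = 3.95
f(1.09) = -0.69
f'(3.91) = 82.91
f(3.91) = 99.35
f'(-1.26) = 11.05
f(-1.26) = -5.33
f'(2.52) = 32.06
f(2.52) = 22.14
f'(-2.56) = 43.44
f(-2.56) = -38.55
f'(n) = 6*n^2 - 2*n - 1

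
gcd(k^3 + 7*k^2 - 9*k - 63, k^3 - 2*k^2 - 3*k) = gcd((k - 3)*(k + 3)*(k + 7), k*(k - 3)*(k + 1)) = k - 3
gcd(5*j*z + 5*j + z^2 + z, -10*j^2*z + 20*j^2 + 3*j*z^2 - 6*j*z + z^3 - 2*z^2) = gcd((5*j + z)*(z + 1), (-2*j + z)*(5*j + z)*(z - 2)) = 5*j + z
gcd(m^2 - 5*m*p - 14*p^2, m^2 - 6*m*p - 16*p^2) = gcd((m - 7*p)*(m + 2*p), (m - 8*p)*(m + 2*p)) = m + 2*p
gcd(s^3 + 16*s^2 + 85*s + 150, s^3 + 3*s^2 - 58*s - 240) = s^2 + 11*s + 30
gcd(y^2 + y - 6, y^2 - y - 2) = y - 2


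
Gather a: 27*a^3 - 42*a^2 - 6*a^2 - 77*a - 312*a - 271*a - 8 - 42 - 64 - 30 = 27*a^3 - 48*a^2 - 660*a - 144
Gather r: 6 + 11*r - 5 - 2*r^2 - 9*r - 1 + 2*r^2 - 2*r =0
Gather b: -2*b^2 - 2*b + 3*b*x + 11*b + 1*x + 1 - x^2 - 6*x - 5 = -2*b^2 + b*(3*x + 9) - x^2 - 5*x - 4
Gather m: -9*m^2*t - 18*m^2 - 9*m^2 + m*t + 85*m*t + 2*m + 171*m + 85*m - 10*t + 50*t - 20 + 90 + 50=m^2*(-9*t - 27) + m*(86*t + 258) + 40*t + 120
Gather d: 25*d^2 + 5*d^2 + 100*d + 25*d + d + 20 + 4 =30*d^2 + 126*d + 24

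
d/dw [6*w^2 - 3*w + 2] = 12*w - 3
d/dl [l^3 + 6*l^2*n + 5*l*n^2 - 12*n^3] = 3*l^2 + 12*l*n + 5*n^2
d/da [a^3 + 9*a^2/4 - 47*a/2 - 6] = 3*a^2 + 9*a/2 - 47/2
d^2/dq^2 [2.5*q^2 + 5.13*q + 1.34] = 5.00000000000000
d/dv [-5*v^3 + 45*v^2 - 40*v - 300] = -15*v^2 + 90*v - 40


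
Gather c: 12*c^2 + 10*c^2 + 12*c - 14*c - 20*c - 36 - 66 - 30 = 22*c^2 - 22*c - 132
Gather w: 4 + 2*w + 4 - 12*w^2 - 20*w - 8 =-12*w^2 - 18*w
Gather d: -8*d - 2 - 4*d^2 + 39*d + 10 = -4*d^2 + 31*d + 8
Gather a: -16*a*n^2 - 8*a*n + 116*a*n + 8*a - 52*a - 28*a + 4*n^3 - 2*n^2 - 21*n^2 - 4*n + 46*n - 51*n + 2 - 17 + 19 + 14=a*(-16*n^2 + 108*n - 72) + 4*n^3 - 23*n^2 - 9*n + 18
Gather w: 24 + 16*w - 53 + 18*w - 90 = 34*w - 119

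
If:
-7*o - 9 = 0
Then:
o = -9/7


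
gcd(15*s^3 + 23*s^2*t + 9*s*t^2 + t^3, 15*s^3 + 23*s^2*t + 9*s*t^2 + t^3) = 15*s^3 + 23*s^2*t + 9*s*t^2 + t^3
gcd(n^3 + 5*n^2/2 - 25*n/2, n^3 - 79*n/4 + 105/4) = n + 5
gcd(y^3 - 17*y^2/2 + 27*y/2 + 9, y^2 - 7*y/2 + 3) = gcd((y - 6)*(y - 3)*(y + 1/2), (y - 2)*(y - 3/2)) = 1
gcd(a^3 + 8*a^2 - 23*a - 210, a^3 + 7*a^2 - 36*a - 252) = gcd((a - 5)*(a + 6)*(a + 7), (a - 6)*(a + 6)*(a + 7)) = a^2 + 13*a + 42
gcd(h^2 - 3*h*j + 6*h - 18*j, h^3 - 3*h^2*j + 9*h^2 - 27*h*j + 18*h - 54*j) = h^2 - 3*h*j + 6*h - 18*j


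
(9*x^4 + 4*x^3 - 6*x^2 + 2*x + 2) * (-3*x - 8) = -27*x^5 - 84*x^4 - 14*x^3 + 42*x^2 - 22*x - 16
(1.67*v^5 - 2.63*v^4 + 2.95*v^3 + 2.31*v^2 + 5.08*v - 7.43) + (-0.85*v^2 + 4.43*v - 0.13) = 1.67*v^5 - 2.63*v^4 + 2.95*v^3 + 1.46*v^2 + 9.51*v - 7.56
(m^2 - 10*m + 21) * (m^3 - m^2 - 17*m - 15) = m^5 - 11*m^4 + 14*m^3 + 134*m^2 - 207*m - 315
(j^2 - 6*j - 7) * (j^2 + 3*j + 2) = j^4 - 3*j^3 - 23*j^2 - 33*j - 14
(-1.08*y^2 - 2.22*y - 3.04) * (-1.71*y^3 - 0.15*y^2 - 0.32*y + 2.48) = 1.8468*y^5 + 3.9582*y^4 + 5.877*y^3 - 1.512*y^2 - 4.5328*y - 7.5392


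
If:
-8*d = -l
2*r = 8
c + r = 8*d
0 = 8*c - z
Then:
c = z/8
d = z/64 + 1/2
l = z/8 + 4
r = 4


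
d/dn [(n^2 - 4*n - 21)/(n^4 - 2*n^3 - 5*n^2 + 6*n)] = 2*(-n^5 + 7*n^4 + 34*n^3 - 70*n^2 - 105*n + 63)/(n^2*(n^6 - 4*n^5 - 6*n^4 + 32*n^3 + n^2 - 60*n + 36))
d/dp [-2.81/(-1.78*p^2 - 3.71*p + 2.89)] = (-10.0036*p - 10.4251)/(1.78*p^2 + 3.71*p - 2.89)^2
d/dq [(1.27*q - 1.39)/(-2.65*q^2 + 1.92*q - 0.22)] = (3.3655*q^2 - 7.367*q + 2.3894)/(7.0225*q^4 - 10.176*q^3 + 4.8524*q^2 - 0.8448*q + 0.0484)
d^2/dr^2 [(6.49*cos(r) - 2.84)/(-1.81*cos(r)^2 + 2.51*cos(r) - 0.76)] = (0.455491156695187*(1 - cos(r)^2)^2 - 1.25257135767556*cos(r)^5 + 3.3804892995078*cos(r)^3 - 2.97362334401773*cos(r)^2 + 1.5032772803448*cos(r) - 0.64462747354237)/(-0.704280155642023*cos(r)^2 + 0.976653696498054*cos(r) - 0.295719844357977)^3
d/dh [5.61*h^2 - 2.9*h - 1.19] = 11.22*h - 2.9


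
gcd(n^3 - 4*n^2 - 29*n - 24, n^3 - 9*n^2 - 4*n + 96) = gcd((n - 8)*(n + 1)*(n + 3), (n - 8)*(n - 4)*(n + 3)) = n^2 - 5*n - 24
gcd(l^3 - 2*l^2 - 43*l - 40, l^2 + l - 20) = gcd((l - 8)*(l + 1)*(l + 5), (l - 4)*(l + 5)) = l + 5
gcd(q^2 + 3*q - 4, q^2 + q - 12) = q + 4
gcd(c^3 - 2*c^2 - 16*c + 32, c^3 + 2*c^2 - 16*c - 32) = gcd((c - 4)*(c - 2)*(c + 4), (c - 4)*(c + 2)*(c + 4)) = c^2 - 16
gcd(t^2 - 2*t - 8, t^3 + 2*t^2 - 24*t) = t - 4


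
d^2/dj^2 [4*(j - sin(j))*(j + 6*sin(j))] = -20*j*sin(j) + 96*sin(j)^2 + 40*cos(j) - 40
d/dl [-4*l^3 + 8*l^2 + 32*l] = -12*l^2 + 16*l + 32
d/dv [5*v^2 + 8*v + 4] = 10*v + 8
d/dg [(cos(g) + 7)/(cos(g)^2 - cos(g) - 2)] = (cos(g)^2 + 14*cos(g) - 5)*sin(g)/(sin(g)^2 + cos(g) + 1)^2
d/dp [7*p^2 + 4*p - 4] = 14*p + 4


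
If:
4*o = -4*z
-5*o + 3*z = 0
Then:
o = 0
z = 0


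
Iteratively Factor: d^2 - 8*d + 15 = (d - 5)*(d - 3)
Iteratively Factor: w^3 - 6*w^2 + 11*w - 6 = (w - 1)*(w^2 - 5*w + 6) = (w - 2)*(w - 1)*(w - 3)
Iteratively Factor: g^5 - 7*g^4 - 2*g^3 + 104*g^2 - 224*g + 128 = (g - 2)*(g^4 - 5*g^3 - 12*g^2 + 80*g - 64) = (g - 2)*(g - 1)*(g^3 - 4*g^2 - 16*g + 64) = (g - 4)*(g - 2)*(g - 1)*(g^2 - 16) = (g - 4)*(g - 2)*(g - 1)*(g + 4)*(g - 4)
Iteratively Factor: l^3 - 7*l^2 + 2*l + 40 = (l - 4)*(l^2 - 3*l - 10) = (l - 5)*(l - 4)*(l + 2)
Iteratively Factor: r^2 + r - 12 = (r - 3)*(r + 4)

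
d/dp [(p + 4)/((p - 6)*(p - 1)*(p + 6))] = (-2*p^3 - 11*p^2 + 8*p + 180)/(p^6 - 2*p^5 - 71*p^4 + 144*p^3 + 1224*p^2 - 2592*p + 1296)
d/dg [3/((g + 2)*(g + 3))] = 3*(-2*g - 5)/(g^4 + 10*g^3 + 37*g^2 + 60*g + 36)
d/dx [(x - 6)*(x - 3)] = 2*x - 9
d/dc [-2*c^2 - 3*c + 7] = -4*c - 3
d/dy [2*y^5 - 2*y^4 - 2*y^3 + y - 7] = 10*y^4 - 8*y^3 - 6*y^2 + 1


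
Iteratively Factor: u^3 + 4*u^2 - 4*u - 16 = (u - 2)*(u^2 + 6*u + 8) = (u - 2)*(u + 2)*(u + 4)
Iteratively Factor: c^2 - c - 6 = (c + 2)*(c - 3)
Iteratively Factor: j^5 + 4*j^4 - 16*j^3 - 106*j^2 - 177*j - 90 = (j - 5)*(j^4 + 9*j^3 + 29*j^2 + 39*j + 18) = (j - 5)*(j + 1)*(j^3 + 8*j^2 + 21*j + 18) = (j - 5)*(j + 1)*(j + 2)*(j^2 + 6*j + 9) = (j - 5)*(j + 1)*(j + 2)*(j + 3)*(j + 3)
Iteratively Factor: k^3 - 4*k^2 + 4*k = (k)*(k^2 - 4*k + 4) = k*(k - 2)*(k - 2)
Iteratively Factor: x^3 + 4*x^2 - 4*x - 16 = (x - 2)*(x^2 + 6*x + 8) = (x - 2)*(x + 2)*(x + 4)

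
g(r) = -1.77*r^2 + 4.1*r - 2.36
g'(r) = 4.1 - 3.54*r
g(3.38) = -8.72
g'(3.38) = -7.87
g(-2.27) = -20.79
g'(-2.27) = 12.14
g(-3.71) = -41.93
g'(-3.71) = 17.23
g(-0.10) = -2.79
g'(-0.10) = 4.45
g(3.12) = -6.80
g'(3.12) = -6.94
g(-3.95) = -46.17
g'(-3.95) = 18.08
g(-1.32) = -10.86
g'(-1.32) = 8.77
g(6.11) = -43.39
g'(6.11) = -17.53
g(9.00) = -108.83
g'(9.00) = -27.76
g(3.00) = -5.99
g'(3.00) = -6.52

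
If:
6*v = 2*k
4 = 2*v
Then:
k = 6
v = 2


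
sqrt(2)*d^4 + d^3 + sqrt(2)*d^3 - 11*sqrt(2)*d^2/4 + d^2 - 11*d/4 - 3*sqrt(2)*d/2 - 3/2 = (d - 3/2)*(d + 1/2)*(d + 2)*(sqrt(2)*d + 1)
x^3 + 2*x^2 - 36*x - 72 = (x - 6)*(x + 2)*(x + 6)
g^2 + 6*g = g*(g + 6)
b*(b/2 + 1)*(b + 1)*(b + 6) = b^4/2 + 9*b^3/2 + 10*b^2 + 6*b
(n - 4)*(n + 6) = n^2 + 2*n - 24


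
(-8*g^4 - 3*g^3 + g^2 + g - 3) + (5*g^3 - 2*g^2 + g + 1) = -8*g^4 + 2*g^3 - g^2 + 2*g - 2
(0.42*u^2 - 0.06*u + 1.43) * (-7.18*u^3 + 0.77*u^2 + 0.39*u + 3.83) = -3.0156*u^5 + 0.7542*u^4 - 10.1498*u^3 + 2.6863*u^2 + 0.3279*u + 5.4769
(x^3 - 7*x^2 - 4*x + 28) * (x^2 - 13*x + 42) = x^5 - 20*x^4 + 129*x^3 - 214*x^2 - 532*x + 1176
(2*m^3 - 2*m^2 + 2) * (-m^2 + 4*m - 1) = -2*m^5 + 10*m^4 - 10*m^3 + 8*m - 2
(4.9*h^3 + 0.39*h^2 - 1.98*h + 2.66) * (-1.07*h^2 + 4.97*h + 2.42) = -5.243*h^5 + 23.9357*h^4 + 15.9149*h^3 - 11.743*h^2 + 8.4286*h + 6.4372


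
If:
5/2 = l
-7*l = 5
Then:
No Solution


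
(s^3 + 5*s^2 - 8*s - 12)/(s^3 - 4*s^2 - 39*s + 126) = (s^2 - s - 2)/(s^2 - 10*s + 21)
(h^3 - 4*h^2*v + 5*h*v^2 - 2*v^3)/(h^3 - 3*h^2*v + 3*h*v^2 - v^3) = (-h + 2*v)/(-h + v)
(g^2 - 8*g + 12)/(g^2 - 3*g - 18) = (g - 2)/(g + 3)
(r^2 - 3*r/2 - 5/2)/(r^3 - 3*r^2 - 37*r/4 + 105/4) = 2*(r + 1)/(2*r^2 - r - 21)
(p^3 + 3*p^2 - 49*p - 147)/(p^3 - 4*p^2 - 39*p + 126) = (p^2 + 10*p + 21)/(p^2 + 3*p - 18)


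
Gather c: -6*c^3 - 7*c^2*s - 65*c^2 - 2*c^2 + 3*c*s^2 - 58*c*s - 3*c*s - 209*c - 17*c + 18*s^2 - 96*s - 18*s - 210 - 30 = -6*c^3 + c^2*(-7*s - 67) + c*(3*s^2 - 61*s - 226) + 18*s^2 - 114*s - 240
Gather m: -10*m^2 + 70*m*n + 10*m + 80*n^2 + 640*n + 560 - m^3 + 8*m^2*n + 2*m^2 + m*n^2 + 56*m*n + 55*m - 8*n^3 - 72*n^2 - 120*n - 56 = -m^3 + m^2*(8*n - 8) + m*(n^2 + 126*n + 65) - 8*n^3 + 8*n^2 + 520*n + 504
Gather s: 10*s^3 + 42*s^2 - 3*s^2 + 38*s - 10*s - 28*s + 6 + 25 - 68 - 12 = 10*s^3 + 39*s^2 - 49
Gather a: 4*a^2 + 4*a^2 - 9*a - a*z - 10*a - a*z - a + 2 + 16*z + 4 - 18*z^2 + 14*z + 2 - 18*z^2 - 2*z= 8*a^2 + a*(-2*z - 20) - 36*z^2 + 28*z + 8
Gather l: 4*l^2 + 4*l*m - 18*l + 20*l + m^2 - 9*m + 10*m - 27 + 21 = 4*l^2 + l*(4*m + 2) + m^2 + m - 6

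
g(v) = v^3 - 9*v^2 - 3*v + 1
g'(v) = 3*v^2 - 18*v - 3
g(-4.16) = -214.26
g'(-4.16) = 123.80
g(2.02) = -33.54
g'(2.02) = -27.12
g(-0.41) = 0.65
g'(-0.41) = 4.88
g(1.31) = -16.13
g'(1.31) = -21.43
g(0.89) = -8.09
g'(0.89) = -16.64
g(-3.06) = -102.75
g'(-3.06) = 80.17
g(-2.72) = -77.55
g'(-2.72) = 68.16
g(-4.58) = -270.12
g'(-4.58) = 142.37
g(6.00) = -125.00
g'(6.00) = -3.00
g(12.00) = 397.00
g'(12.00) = 213.00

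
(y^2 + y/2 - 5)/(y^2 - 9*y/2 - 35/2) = (y - 2)/(y - 7)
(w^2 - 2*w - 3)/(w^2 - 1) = (w - 3)/(w - 1)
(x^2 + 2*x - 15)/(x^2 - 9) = (x + 5)/(x + 3)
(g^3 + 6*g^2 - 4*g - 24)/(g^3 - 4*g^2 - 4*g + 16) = (g + 6)/(g - 4)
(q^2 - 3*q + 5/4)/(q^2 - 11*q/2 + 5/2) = (q - 5/2)/(q - 5)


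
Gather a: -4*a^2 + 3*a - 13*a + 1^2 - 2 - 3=-4*a^2 - 10*a - 4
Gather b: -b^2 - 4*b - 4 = -b^2 - 4*b - 4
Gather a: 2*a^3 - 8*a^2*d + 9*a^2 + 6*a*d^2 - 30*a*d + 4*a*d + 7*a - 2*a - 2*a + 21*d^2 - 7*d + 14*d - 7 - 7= 2*a^3 + a^2*(9 - 8*d) + a*(6*d^2 - 26*d + 3) + 21*d^2 + 7*d - 14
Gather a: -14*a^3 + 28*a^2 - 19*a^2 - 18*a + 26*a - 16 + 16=-14*a^3 + 9*a^2 + 8*a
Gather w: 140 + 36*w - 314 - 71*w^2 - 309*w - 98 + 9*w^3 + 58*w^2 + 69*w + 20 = 9*w^3 - 13*w^2 - 204*w - 252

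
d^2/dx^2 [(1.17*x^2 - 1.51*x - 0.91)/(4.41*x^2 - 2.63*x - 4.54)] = (-31.59324*x^3 + 34.363602*x^2 - 118.067166*x + 35.262842)/(85.766121*x^6 - 153.445509*x^5 - 173.372535*x^4 + 297.746245*x^3 + 178.48329*x^2 - 162.625524*x - 93.576664)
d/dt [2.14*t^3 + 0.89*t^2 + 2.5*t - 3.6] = 6.42*t^2 + 1.78*t + 2.5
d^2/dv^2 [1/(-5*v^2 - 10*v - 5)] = -6/(5*v^4 + 20*v^3 + 30*v^2 + 20*v + 5)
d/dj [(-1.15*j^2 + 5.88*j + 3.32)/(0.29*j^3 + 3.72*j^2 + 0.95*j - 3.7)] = (0.3335*j^4 - 3.4104*j^3 - 25.8545*j^2 - 16.1908*j - 24.91)/(0.0841*j^6 + 2.1576*j^5 + 14.3894*j^4 + 4.922*j^3 - 26.6255*j^2 - 7.03*j + 13.69)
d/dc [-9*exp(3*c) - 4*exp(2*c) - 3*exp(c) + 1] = (-27*exp(2*c) - 8*exp(c) - 3)*exp(c)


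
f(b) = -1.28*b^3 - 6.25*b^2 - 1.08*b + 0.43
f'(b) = -3.84*b^2 - 12.5*b - 1.08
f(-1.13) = -4.48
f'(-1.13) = 8.14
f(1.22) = -12.51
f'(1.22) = -22.05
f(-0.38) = 0.01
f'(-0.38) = 3.12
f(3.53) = -137.57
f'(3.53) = -93.05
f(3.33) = -119.74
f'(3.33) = -85.29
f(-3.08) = -18.13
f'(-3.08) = 0.99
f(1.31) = -14.59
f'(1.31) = -24.04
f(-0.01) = 0.44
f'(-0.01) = -0.96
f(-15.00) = 2930.38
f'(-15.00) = -677.58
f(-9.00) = 437.02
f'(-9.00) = -199.62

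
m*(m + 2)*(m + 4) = m^3 + 6*m^2 + 8*m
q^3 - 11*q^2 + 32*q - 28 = (q - 7)*(q - 2)^2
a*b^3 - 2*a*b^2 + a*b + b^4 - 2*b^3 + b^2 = b*(a + b)*(b - 1)^2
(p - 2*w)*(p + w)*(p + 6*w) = p^3 + 5*p^2*w - 8*p*w^2 - 12*w^3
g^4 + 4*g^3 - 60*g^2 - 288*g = g*(g - 8)*(g + 6)^2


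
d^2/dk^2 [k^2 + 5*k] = 2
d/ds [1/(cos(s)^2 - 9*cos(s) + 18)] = (2*cos(s) - 9)*sin(s)/(cos(s)^2 - 9*cos(s) + 18)^2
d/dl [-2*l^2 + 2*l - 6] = 2 - 4*l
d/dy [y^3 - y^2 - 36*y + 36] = 3*y^2 - 2*y - 36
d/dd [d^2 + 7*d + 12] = 2*d + 7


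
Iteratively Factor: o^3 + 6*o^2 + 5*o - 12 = (o - 1)*(o^2 + 7*o + 12) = (o - 1)*(o + 3)*(o + 4)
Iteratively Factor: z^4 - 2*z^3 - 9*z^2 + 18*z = (z)*(z^3 - 2*z^2 - 9*z + 18) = z*(z - 2)*(z^2 - 9) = z*(z - 2)*(z + 3)*(z - 3)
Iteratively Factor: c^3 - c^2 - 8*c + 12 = (c - 2)*(c^2 + c - 6) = (c - 2)^2*(c + 3)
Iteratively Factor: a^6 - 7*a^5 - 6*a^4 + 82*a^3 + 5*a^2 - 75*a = (a + 1)*(a^5 - 8*a^4 + 2*a^3 + 80*a^2 - 75*a) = a*(a + 1)*(a^4 - 8*a^3 + 2*a^2 + 80*a - 75) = a*(a - 1)*(a + 1)*(a^3 - 7*a^2 - 5*a + 75) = a*(a - 1)*(a + 1)*(a + 3)*(a^2 - 10*a + 25) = a*(a - 5)*(a - 1)*(a + 1)*(a + 3)*(a - 5)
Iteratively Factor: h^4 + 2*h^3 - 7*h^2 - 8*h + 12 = (h + 2)*(h^3 - 7*h + 6) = (h - 1)*(h + 2)*(h^2 + h - 6) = (h - 2)*(h - 1)*(h + 2)*(h + 3)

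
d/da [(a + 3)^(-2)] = -2/(a + 3)^3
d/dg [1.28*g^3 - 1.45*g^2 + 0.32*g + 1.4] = 3.84*g^2 - 2.9*g + 0.32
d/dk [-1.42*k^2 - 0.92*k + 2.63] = -2.84*k - 0.92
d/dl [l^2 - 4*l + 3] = 2*l - 4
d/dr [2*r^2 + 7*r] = 4*r + 7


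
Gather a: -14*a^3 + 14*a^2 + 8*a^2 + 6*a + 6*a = -14*a^3 + 22*a^2 + 12*a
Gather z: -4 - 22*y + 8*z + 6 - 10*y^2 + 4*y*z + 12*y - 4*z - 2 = -10*y^2 - 10*y + z*(4*y + 4)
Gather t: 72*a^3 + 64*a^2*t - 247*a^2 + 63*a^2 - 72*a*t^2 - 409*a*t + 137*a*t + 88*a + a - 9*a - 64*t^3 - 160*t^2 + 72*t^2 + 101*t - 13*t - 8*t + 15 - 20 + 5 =72*a^3 - 184*a^2 + 80*a - 64*t^3 + t^2*(-72*a - 88) + t*(64*a^2 - 272*a + 80)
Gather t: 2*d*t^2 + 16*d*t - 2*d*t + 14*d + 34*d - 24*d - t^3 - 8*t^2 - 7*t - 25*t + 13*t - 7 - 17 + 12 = 24*d - t^3 + t^2*(2*d - 8) + t*(14*d - 19) - 12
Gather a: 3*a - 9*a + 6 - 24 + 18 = -6*a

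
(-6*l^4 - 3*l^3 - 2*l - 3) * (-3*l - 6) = 18*l^5 + 45*l^4 + 18*l^3 + 6*l^2 + 21*l + 18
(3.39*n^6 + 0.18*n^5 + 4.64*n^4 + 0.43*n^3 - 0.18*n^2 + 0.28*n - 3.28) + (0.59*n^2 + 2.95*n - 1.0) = 3.39*n^6 + 0.18*n^5 + 4.64*n^4 + 0.43*n^3 + 0.41*n^2 + 3.23*n - 4.28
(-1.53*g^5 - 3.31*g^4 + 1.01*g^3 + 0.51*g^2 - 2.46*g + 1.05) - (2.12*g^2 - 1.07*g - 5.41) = -1.53*g^5 - 3.31*g^4 + 1.01*g^3 - 1.61*g^2 - 1.39*g + 6.46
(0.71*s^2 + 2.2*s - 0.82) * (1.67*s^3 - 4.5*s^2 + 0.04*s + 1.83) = 1.1857*s^5 + 0.479*s^4 - 11.241*s^3 + 5.0773*s^2 + 3.9932*s - 1.5006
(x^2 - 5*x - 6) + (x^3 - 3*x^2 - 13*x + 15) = x^3 - 2*x^2 - 18*x + 9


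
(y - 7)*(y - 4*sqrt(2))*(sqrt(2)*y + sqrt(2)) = sqrt(2)*y^3 - 6*sqrt(2)*y^2 - 8*y^2 - 7*sqrt(2)*y + 48*y + 56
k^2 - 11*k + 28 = (k - 7)*(k - 4)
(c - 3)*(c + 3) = c^2 - 9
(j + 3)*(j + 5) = j^2 + 8*j + 15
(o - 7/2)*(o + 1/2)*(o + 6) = o^3 + 3*o^2 - 79*o/4 - 21/2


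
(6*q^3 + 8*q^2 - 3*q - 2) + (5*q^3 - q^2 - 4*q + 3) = 11*q^3 + 7*q^2 - 7*q + 1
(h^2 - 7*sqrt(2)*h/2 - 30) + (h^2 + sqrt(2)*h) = 2*h^2 - 5*sqrt(2)*h/2 - 30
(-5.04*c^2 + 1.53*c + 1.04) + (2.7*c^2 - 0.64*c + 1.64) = -2.34*c^2 + 0.89*c + 2.68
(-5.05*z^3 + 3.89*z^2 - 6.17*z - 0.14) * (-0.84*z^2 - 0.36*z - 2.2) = 4.242*z^5 - 1.4496*z^4 + 14.8924*z^3 - 6.2192*z^2 + 13.6244*z + 0.308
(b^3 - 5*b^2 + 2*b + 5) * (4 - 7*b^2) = -7*b^5 + 35*b^4 - 10*b^3 - 55*b^2 + 8*b + 20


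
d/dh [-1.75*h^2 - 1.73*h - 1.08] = -3.5*h - 1.73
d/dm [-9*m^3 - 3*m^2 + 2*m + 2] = -27*m^2 - 6*m + 2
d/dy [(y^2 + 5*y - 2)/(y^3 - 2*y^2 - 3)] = (-y*(3*y - 4)*(y^2 + 5*y - 2) + (-2*y - 5)*(-y^3 + 2*y^2 + 3))/(-y^3 + 2*y^2 + 3)^2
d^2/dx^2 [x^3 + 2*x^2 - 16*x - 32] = 6*x + 4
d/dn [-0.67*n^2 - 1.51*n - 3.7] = -1.34*n - 1.51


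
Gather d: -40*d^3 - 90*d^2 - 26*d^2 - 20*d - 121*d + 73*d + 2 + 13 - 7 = -40*d^3 - 116*d^2 - 68*d + 8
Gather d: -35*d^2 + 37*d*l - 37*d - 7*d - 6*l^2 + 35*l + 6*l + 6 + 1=-35*d^2 + d*(37*l - 44) - 6*l^2 + 41*l + 7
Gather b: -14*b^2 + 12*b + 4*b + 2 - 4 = -14*b^2 + 16*b - 2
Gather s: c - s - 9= c - s - 9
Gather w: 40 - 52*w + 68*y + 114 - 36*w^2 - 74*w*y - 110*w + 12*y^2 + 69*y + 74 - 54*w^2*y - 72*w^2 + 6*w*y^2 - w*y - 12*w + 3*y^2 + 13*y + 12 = w^2*(-54*y - 108) + w*(6*y^2 - 75*y - 174) + 15*y^2 + 150*y + 240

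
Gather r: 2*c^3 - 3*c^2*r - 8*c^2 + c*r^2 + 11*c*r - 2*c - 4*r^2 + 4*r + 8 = 2*c^3 - 8*c^2 - 2*c + r^2*(c - 4) + r*(-3*c^2 + 11*c + 4) + 8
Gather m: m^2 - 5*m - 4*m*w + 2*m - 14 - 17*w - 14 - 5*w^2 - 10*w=m^2 + m*(-4*w - 3) - 5*w^2 - 27*w - 28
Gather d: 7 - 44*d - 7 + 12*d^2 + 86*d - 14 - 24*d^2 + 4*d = -12*d^2 + 46*d - 14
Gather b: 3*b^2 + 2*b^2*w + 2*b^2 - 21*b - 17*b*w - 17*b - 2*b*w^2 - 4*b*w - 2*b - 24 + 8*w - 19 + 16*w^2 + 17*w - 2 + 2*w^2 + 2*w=b^2*(2*w + 5) + b*(-2*w^2 - 21*w - 40) + 18*w^2 + 27*w - 45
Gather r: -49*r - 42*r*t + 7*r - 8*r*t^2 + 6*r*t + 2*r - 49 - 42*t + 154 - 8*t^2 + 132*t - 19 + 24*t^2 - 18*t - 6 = r*(-8*t^2 - 36*t - 40) + 16*t^2 + 72*t + 80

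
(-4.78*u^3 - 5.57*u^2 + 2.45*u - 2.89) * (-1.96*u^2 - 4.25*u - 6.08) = 9.3688*u^5 + 31.2322*u^4 + 47.9329*u^3 + 29.1175*u^2 - 2.6135*u + 17.5712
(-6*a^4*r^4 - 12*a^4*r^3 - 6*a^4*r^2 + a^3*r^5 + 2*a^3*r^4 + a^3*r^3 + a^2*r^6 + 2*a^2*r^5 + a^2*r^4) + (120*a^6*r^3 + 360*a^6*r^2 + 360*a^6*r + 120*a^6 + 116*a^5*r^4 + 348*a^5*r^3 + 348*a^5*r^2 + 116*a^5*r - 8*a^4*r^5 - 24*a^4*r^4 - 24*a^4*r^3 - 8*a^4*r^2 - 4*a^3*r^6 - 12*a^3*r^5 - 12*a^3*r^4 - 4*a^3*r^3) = 120*a^6*r^3 + 360*a^6*r^2 + 360*a^6*r + 120*a^6 + 116*a^5*r^4 + 348*a^5*r^3 + 348*a^5*r^2 + 116*a^5*r - 8*a^4*r^5 - 30*a^4*r^4 - 36*a^4*r^3 - 14*a^4*r^2 - 4*a^3*r^6 - 11*a^3*r^5 - 10*a^3*r^4 - 3*a^3*r^3 + a^2*r^6 + 2*a^2*r^5 + a^2*r^4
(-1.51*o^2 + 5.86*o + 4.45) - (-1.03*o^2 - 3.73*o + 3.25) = -0.48*o^2 + 9.59*o + 1.2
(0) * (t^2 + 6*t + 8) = 0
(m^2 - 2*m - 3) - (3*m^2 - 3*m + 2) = -2*m^2 + m - 5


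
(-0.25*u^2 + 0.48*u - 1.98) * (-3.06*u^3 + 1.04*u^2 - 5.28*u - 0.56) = 0.765*u^5 - 1.7288*u^4 + 7.878*u^3 - 4.4536*u^2 + 10.1856*u + 1.1088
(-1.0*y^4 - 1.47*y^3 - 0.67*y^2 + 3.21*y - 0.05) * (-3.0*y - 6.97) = 3.0*y^5 + 11.38*y^4 + 12.2559*y^3 - 4.9601*y^2 - 22.2237*y + 0.3485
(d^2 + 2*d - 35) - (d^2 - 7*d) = 9*d - 35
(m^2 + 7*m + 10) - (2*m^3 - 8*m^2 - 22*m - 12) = -2*m^3 + 9*m^2 + 29*m + 22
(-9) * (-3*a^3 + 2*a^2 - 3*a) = 27*a^3 - 18*a^2 + 27*a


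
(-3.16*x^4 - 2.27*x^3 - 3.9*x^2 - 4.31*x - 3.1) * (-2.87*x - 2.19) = 9.0692*x^5 + 13.4353*x^4 + 16.1643*x^3 + 20.9107*x^2 + 18.3359*x + 6.789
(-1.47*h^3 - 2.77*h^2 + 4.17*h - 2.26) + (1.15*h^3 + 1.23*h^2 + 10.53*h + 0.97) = -0.32*h^3 - 1.54*h^2 + 14.7*h - 1.29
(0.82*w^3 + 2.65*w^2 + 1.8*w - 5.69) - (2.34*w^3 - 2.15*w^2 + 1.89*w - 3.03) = -1.52*w^3 + 4.8*w^2 - 0.0899999999999999*w - 2.66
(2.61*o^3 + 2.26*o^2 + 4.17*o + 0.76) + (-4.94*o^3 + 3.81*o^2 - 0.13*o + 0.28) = -2.33*o^3 + 6.07*o^2 + 4.04*o + 1.04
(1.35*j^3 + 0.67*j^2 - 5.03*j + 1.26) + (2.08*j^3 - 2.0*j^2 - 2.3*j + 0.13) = 3.43*j^3 - 1.33*j^2 - 7.33*j + 1.39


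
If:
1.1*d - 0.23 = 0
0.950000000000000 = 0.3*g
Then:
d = 0.21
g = 3.17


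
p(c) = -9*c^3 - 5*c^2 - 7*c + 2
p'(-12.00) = -3775.00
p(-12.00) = 14918.00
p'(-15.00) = -5932.00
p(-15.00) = 29357.00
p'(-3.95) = -388.77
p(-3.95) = 506.31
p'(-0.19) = -6.07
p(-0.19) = 3.21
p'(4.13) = -508.84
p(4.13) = -746.20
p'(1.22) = -59.39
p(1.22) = -30.32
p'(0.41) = -15.64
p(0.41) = -2.33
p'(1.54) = -86.43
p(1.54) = -53.51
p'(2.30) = -172.83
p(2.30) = -150.05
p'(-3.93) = -384.71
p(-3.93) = 498.57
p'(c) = -27*c^2 - 10*c - 7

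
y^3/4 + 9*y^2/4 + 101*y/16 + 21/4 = (y/4 + 1)*(y + 3/2)*(y + 7/2)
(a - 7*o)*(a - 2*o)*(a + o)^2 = a^4 - 7*a^3*o - 3*a^2*o^2 + 19*a*o^3 + 14*o^4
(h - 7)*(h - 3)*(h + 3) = h^3 - 7*h^2 - 9*h + 63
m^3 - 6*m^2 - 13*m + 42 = (m - 7)*(m - 2)*(m + 3)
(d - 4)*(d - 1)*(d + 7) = d^3 + 2*d^2 - 31*d + 28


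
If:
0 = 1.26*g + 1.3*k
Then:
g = -1.03174603174603*k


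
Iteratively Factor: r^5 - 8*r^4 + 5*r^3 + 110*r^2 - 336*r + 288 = (r - 2)*(r^4 - 6*r^3 - 7*r^2 + 96*r - 144) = (r - 3)*(r - 2)*(r^3 - 3*r^2 - 16*r + 48) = (r - 4)*(r - 3)*(r - 2)*(r^2 + r - 12) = (r - 4)*(r - 3)^2*(r - 2)*(r + 4)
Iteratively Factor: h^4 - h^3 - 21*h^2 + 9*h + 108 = (h - 3)*(h^3 + 2*h^2 - 15*h - 36) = (h - 3)*(h + 3)*(h^2 - h - 12) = (h - 4)*(h - 3)*(h + 3)*(h + 3)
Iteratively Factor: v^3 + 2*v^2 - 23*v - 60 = (v - 5)*(v^2 + 7*v + 12) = (v - 5)*(v + 3)*(v + 4)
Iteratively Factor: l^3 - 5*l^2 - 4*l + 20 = (l - 5)*(l^2 - 4) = (l - 5)*(l + 2)*(l - 2)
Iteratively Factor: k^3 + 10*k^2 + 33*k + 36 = (k + 4)*(k^2 + 6*k + 9) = (k + 3)*(k + 4)*(k + 3)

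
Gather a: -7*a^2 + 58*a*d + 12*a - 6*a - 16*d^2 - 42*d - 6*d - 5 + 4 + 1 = -7*a^2 + a*(58*d + 6) - 16*d^2 - 48*d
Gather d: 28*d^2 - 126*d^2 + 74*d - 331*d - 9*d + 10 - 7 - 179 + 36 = -98*d^2 - 266*d - 140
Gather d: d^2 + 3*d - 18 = d^2 + 3*d - 18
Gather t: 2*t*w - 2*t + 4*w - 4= t*(2*w - 2) + 4*w - 4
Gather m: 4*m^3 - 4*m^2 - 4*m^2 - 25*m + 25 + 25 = 4*m^3 - 8*m^2 - 25*m + 50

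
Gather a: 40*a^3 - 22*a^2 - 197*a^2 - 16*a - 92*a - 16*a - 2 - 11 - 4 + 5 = 40*a^3 - 219*a^2 - 124*a - 12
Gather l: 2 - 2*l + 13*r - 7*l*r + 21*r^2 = l*(-7*r - 2) + 21*r^2 + 13*r + 2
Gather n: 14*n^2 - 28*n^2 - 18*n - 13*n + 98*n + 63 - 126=-14*n^2 + 67*n - 63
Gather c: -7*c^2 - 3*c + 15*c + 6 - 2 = -7*c^2 + 12*c + 4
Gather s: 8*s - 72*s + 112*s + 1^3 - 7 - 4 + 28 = 48*s + 18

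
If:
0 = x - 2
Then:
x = 2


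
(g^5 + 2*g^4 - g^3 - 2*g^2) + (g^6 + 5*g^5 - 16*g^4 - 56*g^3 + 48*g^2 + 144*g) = g^6 + 6*g^5 - 14*g^4 - 57*g^3 + 46*g^2 + 144*g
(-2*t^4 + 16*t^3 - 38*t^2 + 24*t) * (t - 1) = -2*t^5 + 18*t^4 - 54*t^3 + 62*t^2 - 24*t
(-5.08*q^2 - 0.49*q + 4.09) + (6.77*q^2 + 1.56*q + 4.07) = 1.69*q^2 + 1.07*q + 8.16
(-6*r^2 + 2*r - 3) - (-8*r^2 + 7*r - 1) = 2*r^2 - 5*r - 2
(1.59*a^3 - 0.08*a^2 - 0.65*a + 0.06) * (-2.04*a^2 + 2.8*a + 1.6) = -3.2436*a^5 + 4.6152*a^4 + 3.646*a^3 - 2.0704*a^2 - 0.872*a + 0.096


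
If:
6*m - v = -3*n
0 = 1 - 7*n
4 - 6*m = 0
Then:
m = 2/3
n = 1/7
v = 31/7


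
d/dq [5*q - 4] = 5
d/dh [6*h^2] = 12*h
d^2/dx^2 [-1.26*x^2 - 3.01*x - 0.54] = -2.52000000000000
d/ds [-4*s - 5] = -4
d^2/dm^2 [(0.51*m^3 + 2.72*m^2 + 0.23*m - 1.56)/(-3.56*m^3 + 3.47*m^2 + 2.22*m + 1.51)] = (1.4210854715202e-14*m^7 - 81.5446479999999*m^6 - 41.67336*m^5 + 92.4183119999998*m^4 - 479.988984*m^3 + 99.146388*m^2 + 122.67312*m - 11.832988)/(45.118016*m^9 - 131.932176*m^8 + 44.190636*m^7 + 65.351293*m^6 + 84.36291*m^5 - 34.246929*m^4 - 56.382384*m^3 - 46.061493*m^2 - 15.185466*m - 3.442951)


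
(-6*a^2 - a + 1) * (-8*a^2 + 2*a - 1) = 48*a^4 - 4*a^3 - 4*a^2 + 3*a - 1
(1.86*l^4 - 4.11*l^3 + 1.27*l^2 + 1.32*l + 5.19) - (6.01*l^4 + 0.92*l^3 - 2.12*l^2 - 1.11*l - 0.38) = -4.15*l^4 - 5.03*l^3 + 3.39*l^2 + 2.43*l + 5.57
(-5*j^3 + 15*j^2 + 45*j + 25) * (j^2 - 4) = -5*j^5 + 15*j^4 + 65*j^3 - 35*j^2 - 180*j - 100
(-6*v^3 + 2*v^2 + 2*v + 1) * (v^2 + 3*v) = -6*v^5 - 16*v^4 + 8*v^3 + 7*v^2 + 3*v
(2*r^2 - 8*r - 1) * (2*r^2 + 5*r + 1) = 4*r^4 - 6*r^3 - 40*r^2 - 13*r - 1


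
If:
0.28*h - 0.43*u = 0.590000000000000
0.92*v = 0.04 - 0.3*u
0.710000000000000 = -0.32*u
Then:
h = -1.30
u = -2.22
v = 0.77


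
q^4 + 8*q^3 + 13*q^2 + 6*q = q*(q + 1)^2*(q + 6)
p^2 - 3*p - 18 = (p - 6)*(p + 3)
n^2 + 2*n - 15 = (n - 3)*(n + 5)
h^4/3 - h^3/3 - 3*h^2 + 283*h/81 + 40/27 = (h/3 + 1)*(h - 8/3)*(h - 5/3)*(h + 1/3)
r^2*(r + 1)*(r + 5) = r^4 + 6*r^3 + 5*r^2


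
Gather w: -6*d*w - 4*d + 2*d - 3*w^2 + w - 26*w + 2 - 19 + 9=-2*d - 3*w^2 + w*(-6*d - 25) - 8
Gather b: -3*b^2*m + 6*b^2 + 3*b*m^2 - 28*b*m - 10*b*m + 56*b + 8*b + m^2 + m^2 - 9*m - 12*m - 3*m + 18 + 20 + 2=b^2*(6 - 3*m) + b*(3*m^2 - 38*m + 64) + 2*m^2 - 24*m + 40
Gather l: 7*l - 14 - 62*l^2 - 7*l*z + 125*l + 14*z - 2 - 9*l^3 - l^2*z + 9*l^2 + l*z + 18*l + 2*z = -9*l^3 + l^2*(-z - 53) + l*(150 - 6*z) + 16*z - 16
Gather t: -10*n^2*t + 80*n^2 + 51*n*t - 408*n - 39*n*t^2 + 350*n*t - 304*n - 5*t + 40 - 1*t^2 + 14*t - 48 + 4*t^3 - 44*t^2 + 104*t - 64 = 80*n^2 - 712*n + 4*t^3 + t^2*(-39*n - 45) + t*(-10*n^2 + 401*n + 113) - 72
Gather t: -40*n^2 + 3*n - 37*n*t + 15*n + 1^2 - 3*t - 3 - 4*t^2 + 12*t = -40*n^2 + 18*n - 4*t^2 + t*(9 - 37*n) - 2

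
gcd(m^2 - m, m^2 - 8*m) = m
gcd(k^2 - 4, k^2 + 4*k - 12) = k - 2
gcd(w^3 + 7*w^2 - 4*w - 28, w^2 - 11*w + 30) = 1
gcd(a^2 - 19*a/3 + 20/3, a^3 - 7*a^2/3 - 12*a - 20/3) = a - 5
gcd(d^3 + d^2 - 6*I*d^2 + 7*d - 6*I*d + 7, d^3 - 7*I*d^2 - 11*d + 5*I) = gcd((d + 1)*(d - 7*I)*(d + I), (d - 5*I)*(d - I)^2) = 1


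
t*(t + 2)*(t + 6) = t^3 + 8*t^2 + 12*t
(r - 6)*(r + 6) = r^2 - 36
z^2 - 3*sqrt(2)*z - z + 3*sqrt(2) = (z - 1)*(z - 3*sqrt(2))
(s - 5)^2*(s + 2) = s^3 - 8*s^2 + 5*s + 50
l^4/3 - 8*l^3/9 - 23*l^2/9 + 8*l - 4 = (l/3 + 1)*(l - 3)*(l - 2)*(l - 2/3)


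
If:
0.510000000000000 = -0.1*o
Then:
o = -5.10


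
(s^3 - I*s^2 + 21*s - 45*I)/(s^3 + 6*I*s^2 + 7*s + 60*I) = (s - 3*I)/(s + 4*I)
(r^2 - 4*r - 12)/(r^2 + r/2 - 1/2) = 2*(r^2 - 4*r - 12)/(2*r^2 + r - 1)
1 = 1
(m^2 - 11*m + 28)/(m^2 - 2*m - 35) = (m - 4)/(m + 5)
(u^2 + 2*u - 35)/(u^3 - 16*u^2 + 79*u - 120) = (u + 7)/(u^2 - 11*u + 24)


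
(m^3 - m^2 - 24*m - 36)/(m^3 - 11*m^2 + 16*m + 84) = (m + 3)/(m - 7)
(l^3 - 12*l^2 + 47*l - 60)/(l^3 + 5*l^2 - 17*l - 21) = (l^2 - 9*l + 20)/(l^2 + 8*l + 7)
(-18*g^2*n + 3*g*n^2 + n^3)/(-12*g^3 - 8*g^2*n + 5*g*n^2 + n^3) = n*(3*g - n)/(2*g^2 + g*n - n^2)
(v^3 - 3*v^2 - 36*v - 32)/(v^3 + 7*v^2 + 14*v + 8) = (v - 8)/(v + 2)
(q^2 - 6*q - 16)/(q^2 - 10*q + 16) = (q + 2)/(q - 2)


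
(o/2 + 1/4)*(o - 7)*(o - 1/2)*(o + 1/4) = o^4/2 - 27*o^3/8 - o^2 + 27*o/32 + 7/32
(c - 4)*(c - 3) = c^2 - 7*c + 12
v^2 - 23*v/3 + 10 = (v - 6)*(v - 5/3)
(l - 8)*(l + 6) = l^2 - 2*l - 48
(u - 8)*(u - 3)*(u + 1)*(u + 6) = u^4 - 4*u^3 - 47*u^2 + 102*u + 144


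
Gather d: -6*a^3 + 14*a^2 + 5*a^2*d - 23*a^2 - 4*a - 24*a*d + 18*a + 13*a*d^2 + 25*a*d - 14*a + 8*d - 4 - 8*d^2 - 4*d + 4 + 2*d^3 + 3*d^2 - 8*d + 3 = -6*a^3 - 9*a^2 + 2*d^3 + d^2*(13*a - 5) + d*(5*a^2 + a - 4) + 3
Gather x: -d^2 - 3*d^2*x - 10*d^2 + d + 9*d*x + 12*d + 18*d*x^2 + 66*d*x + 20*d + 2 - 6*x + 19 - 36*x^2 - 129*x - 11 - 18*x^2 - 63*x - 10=-11*d^2 + 33*d + x^2*(18*d - 54) + x*(-3*d^2 + 75*d - 198)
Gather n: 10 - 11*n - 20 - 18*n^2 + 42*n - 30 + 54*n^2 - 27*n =36*n^2 + 4*n - 40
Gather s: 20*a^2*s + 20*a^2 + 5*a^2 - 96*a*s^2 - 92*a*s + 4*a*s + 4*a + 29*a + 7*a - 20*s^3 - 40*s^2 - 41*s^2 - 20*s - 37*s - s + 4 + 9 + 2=25*a^2 + 40*a - 20*s^3 + s^2*(-96*a - 81) + s*(20*a^2 - 88*a - 58) + 15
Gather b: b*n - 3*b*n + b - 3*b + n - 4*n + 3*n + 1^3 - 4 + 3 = b*(-2*n - 2)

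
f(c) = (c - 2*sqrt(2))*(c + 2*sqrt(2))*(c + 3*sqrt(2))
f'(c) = (c - 2*sqrt(2))*(c + 2*sqrt(2)) + (c - 2*sqrt(2))*(c + 3*sqrt(2)) + (c + 2*sqrt(2))*(c + 3*sqrt(2))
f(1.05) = -36.51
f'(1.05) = 4.22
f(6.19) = 316.28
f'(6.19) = 159.47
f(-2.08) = -7.94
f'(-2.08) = -12.67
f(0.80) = -37.11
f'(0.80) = 0.71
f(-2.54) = -2.64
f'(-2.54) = -10.20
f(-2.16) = -6.94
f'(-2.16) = -12.33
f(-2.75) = -0.65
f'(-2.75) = -8.65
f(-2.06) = -8.20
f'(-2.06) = -12.75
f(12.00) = 2209.00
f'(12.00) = 525.82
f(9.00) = 966.71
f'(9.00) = 311.37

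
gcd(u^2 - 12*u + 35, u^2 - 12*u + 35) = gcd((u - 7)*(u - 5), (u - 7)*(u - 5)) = u^2 - 12*u + 35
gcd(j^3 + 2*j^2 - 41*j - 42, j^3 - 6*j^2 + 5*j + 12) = j + 1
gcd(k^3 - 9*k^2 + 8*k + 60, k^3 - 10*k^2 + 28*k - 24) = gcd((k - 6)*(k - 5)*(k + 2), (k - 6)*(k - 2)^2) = k - 6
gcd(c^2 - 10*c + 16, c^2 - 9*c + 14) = c - 2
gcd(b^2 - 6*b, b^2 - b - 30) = b - 6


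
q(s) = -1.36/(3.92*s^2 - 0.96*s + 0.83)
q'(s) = -1.36*(0.96 - 7.84*s)/(3.92*s^2 - 0.96*s + 0.83)^2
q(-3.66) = -0.02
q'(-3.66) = -0.01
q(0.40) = -1.27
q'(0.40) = 2.57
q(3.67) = -0.03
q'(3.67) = 0.02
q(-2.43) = -0.05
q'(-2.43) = -0.04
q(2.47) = -0.06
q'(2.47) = 0.05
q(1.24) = -0.24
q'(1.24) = 0.37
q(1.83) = -0.11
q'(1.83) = 0.12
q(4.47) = -0.02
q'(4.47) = 0.01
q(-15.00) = -0.00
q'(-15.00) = -0.00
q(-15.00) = -0.00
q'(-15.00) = -0.00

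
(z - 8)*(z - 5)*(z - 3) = z^3 - 16*z^2 + 79*z - 120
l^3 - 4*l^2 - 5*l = l*(l - 5)*(l + 1)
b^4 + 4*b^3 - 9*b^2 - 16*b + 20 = (b - 2)*(b - 1)*(b + 2)*(b + 5)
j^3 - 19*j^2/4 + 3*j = j*(j - 4)*(j - 3/4)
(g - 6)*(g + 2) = g^2 - 4*g - 12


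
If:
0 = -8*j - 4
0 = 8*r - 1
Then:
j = -1/2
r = 1/8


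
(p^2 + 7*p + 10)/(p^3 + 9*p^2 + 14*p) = (p + 5)/(p*(p + 7))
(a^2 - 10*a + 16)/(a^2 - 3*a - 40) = (a - 2)/(a + 5)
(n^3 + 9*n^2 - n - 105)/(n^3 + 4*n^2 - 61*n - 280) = (n - 3)/(n - 8)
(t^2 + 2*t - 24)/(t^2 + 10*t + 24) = (t - 4)/(t + 4)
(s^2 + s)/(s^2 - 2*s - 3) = s/(s - 3)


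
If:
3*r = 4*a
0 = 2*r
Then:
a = 0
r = 0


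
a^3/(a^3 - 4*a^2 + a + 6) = a^3/(a^3 - 4*a^2 + a + 6)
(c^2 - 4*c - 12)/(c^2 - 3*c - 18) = (c + 2)/(c + 3)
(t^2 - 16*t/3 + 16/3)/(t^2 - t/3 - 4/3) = (t - 4)/(t + 1)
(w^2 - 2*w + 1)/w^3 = (w^2 - 2*w + 1)/w^3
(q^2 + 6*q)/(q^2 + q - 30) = q/(q - 5)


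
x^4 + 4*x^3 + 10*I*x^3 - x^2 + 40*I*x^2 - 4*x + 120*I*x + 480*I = (x + 4)*(x - 3*I)*(x + 5*I)*(x + 8*I)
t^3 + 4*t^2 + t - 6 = (t - 1)*(t + 2)*(t + 3)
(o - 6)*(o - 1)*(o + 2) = o^3 - 5*o^2 - 8*o + 12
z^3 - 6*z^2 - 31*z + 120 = (z - 8)*(z - 3)*(z + 5)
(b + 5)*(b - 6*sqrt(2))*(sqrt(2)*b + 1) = sqrt(2)*b^3 - 11*b^2 + 5*sqrt(2)*b^2 - 55*b - 6*sqrt(2)*b - 30*sqrt(2)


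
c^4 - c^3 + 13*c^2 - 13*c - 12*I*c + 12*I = (c - 1)*(c - 3*I)*(c - I)*(c + 4*I)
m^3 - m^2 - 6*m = m*(m - 3)*(m + 2)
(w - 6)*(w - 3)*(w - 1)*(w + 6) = w^4 - 4*w^3 - 33*w^2 + 144*w - 108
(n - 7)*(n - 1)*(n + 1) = n^3 - 7*n^2 - n + 7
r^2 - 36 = (r - 6)*(r + 6)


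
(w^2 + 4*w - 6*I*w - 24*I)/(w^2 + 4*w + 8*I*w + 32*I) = (w - 6*I)/(w + 8*I)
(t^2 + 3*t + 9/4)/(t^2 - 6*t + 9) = (t^2 + 3*t + 9/4)/(t^2 - 6*t + 9)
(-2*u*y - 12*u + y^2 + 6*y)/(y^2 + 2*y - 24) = (-2*u + y)/(y - 4)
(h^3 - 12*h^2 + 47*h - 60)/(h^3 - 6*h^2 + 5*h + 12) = (h - 5)/(h + 1)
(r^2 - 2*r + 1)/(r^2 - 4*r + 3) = (r - 1)/(r - 3)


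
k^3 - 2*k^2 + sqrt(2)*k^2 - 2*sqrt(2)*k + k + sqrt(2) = (k - 1)^2*(k + sqrt(2))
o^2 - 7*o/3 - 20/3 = (o - 4)*(o + 5/3)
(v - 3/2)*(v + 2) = v^2 + v/2 - 3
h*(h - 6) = h^2 - 6*h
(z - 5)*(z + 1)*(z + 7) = z^3 + 3*z^2 - 33*z - 35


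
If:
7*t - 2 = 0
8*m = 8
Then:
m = 1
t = 2/7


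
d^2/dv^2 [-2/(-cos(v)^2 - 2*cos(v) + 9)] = (-8*sin(v)^4 + 84*sin(v)^2 - 21*cos(v) - 3*cos(3*v) - 24)/(-sin(v)^2 + 2*cos(v) - 8)^3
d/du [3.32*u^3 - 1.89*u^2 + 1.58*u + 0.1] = 9.96*u^2 - 3.78*u + 1.58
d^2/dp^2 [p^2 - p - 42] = 2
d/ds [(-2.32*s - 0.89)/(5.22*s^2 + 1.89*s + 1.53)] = (12.1104*s^2 + 9.2916*s - 1.8675)/(27.2484*s^4 + 19.7316*s^3 + 19.5453*s^2 + 5.7834*s + 2.3409)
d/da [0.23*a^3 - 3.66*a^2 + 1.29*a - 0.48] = 0.69*a^2 - 7.32*a + 1.29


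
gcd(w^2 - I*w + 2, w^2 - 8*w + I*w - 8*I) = w + I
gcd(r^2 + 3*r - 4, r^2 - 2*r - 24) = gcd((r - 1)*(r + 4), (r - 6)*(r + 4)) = r + 4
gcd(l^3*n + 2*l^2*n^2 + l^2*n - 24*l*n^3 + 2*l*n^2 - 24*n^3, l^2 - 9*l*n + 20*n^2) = l - 4*n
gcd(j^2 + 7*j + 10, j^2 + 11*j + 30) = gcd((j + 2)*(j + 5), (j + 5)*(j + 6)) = j + 5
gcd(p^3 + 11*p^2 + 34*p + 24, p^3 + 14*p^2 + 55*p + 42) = p^2 + 7*p + 6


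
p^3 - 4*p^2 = p^2*(p - 4)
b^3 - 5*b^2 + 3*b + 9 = (b - 3)^2*(b + 1)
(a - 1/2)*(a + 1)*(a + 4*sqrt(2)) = a^3 + a^2/2 + 4*sqrt(2)*a^2 - a/2 + 2*sqrt(2)*a - 2*sqrt(2)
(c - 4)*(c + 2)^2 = c^3 - 12*c - 16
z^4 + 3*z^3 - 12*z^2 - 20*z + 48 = (z - 2)^2*(z + 3)*(z + 4)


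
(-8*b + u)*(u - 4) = -8*b*u + 32*b + u^2 - 4*u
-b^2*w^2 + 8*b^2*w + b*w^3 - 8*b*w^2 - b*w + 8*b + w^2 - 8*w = (-b + w)*(w - 8)*(b*w + 1)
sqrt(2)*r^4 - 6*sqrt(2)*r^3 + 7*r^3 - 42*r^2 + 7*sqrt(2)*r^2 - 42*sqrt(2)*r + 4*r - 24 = (r - 6)*(r + sqrt(2))*(r + 2*sqrt(2))*(sqrt(2)*r + 1)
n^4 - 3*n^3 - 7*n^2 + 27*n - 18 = (n - 3)*(n - 2)*(n - 1)*(n + 3)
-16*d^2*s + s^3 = s*(-4*d + s)*(4*d + s)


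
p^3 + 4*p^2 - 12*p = p*(p - 2)*(p + 6)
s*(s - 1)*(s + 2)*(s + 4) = s^4 + 5*s^3 + 2*s^2 - 8*s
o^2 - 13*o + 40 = (o - 8)*(o - 5)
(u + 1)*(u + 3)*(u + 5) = u^3 + 9*u^2 + 23*u + 15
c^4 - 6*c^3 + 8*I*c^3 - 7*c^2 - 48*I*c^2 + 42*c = c*(c - 6)*(c + I)*(c + 7*I)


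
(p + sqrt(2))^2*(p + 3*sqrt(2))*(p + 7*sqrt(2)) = p^4 + 12*sqrt(2)*p^3 + 84*p^2 + 104*sqrt(2)*p + 84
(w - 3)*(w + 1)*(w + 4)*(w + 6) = w^4 + 8*w^3 + w^2 - 78*w - 72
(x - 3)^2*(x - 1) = x^3 - 7*x^2 + 15*x - 9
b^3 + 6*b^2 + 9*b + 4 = (b + 1)^2*(b + 4)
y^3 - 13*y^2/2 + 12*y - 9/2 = (y - 3)^2*(y - 1/2)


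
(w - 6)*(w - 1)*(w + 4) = w^3 - 3*w^2 - 22*w + 24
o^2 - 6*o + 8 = (o - 4)*(o - 2)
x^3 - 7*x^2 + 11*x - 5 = (x - 5)*(x - 1)^2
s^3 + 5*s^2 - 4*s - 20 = (s - 2)*(s + 2)*(s + 5)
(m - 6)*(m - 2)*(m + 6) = m^3 - 2*m^2 - 36*m + 72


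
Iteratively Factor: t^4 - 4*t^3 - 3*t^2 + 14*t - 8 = (t - 4)*(t^3 - 3*t + 2) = (t - 4)*(t - 1)*(t^2 + t - 2) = (t - 4)*(t - 1)^2*(t + 2)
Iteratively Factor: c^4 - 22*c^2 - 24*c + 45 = (c + 3)*(c^3 - 3*c^2 - 13*c + 15) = (c - 1)*(c + 3)*(c^2 - 2*c - 15) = (c - 1)*(c + 3)^2*(c - 5)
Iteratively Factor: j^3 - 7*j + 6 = (j + 3)*(j^2 - 3*j + 2) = (j - 2)*(j + 3)*(j - 1)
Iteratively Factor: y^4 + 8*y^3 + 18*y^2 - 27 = (y + 3)*(y^3 + 5*y^2 + 3*y - 9) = (y - 1)*(y + 3)*(y^2 + 6*y + 9) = (y - 1)*(y + 3)^2*(y + 3)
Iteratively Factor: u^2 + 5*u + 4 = (u + 1)*(u + 4)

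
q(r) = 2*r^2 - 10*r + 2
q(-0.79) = 11.15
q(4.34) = -3.73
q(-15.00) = 602.00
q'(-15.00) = -70.00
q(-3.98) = 73.48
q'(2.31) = -0.76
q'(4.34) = 7.36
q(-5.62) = 121.37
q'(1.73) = -3.08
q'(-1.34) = -15.36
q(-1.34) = 18.99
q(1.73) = -9.31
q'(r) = 4*r - 10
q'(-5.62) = -32.48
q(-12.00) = 410.00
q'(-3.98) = -25.92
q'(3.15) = 2.60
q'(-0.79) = -13.16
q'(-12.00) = -58.00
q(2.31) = -10.43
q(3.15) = -9.66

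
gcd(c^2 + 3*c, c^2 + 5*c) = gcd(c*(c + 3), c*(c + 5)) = c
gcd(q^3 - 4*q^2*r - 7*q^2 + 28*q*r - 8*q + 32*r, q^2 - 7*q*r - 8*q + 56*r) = q - 8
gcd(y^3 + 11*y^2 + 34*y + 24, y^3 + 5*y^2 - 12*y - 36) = y + 6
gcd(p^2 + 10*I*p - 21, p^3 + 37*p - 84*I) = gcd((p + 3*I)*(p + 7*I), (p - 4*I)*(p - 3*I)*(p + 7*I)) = p + 7*I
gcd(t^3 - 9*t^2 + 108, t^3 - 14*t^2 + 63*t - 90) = t - 6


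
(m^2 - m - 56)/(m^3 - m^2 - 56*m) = 1/m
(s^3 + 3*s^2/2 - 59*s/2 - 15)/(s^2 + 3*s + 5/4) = 2*(s^2 + s - 30)/(2*s + 5)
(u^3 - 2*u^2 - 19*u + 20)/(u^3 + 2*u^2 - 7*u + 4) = (u - 5)/(u - 1)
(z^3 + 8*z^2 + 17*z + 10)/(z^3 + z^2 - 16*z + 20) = (z^2 + 3*z + 2)/(z^2 - 4*z + 4)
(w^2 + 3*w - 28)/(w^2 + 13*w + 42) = (w - 4)/(w + 6)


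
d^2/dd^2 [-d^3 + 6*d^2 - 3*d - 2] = 12 - 6*d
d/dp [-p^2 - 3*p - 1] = -2*p - 3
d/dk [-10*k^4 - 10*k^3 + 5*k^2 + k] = -40*k^3 - 30*k^2 + 10*k + 1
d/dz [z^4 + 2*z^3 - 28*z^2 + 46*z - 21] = 4*z^3 + 6*z^2 - 56*z + 46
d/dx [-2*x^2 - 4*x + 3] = -4*x - 4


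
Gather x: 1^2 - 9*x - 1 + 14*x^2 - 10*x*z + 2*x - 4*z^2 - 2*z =14*x^2 + x*(-10*z - 7) - 4*z^2 - 2*z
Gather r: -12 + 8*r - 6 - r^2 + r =-r^2 + 9*r - 18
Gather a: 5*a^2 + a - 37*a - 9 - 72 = 5*a^2 - 36*a - 81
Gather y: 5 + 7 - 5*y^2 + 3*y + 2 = -5*y^2 + 3*y + 14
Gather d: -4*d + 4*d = 0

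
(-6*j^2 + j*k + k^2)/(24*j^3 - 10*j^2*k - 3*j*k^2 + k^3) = -1/(4*j - k)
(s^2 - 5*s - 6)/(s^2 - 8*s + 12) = (s + 1)/(s - 2)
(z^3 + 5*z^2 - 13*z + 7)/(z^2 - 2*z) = (z^3 + 5*z^2 - 13*z + 7)/(z*(z - 2))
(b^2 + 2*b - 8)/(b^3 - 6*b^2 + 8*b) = (b + 4)/(b*(b - 4))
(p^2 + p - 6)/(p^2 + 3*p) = (p - 2)/p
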